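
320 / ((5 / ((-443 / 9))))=-28352 / 9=-3150.22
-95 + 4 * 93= 277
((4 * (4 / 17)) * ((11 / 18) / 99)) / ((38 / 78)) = 104 / 8721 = 0.01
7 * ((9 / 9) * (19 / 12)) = 133 / 12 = 11.08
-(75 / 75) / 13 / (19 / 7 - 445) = 7 / 40248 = 0.00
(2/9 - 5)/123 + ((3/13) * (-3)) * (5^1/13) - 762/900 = -10773947/9354150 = -1.15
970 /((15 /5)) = 970 /3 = 323.33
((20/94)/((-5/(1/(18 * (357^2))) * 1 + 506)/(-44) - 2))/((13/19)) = 1045/876007197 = 0.00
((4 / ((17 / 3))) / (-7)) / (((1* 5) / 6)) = -72 / 595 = -0.12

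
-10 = -10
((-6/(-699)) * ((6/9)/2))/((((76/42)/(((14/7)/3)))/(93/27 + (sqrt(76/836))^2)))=4900/1314819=0.00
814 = 814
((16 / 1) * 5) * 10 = 800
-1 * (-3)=3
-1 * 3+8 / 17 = -43 / 17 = -2.53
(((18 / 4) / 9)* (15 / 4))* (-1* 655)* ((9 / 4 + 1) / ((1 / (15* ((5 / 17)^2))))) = -5179.16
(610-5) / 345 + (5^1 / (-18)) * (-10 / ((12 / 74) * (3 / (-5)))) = -99841 / 3726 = -26.80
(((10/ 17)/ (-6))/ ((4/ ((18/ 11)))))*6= -45/ 187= -0.24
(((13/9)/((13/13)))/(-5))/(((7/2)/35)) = -26/9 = -2.89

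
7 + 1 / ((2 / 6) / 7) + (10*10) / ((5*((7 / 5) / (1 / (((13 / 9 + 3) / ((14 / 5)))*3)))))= 31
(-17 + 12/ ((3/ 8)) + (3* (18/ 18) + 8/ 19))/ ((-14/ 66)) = -1650/ 19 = -86.84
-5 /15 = -0.33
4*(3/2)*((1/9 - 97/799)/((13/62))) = -9176/31161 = -0.29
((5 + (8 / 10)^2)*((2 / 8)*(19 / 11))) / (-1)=-2679 / 1100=-2.44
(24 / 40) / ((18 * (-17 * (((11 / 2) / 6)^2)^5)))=-10319560704 / 2204681091085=-0.00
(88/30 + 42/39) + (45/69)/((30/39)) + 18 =205037/8970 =22.86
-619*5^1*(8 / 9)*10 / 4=-61900 / 9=-6877.78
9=9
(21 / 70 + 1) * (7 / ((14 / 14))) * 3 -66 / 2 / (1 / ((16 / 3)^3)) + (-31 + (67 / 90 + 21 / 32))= -7212271 / 1440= -5008.52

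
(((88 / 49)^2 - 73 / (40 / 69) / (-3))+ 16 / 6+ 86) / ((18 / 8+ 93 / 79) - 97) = -1.43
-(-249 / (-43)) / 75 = -83 / 1075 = -0.08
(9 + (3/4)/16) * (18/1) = 5211/32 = 162.84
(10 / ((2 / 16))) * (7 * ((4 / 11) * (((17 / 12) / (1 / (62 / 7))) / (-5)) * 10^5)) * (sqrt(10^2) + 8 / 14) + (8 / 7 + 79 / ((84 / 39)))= -71310623579 / 132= -540231996.81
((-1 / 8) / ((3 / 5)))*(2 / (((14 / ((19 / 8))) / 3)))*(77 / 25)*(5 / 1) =-209 / 64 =-3.27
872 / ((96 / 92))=2507 / 3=835.67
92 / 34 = 2.71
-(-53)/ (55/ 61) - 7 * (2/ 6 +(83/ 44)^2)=915919/ 29040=31.54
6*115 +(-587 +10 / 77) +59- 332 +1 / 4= -52243 / 308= -169.62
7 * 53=371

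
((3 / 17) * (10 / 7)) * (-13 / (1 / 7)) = -390 / 17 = -22.94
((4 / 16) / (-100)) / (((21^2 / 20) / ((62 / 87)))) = -31 / 383670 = -0.00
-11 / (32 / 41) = -451 / 32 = -14.09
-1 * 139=-139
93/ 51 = 31/ 17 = 1.82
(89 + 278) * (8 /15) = 2936 /15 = 195.73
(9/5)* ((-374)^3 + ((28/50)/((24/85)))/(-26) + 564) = -244825121157/2600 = -94163508.14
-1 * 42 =-42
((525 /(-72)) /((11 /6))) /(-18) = 175 /792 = 0.22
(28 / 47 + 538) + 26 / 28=355007 / 658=539.52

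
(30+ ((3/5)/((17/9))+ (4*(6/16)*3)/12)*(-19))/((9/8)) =3817/255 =14.97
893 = 893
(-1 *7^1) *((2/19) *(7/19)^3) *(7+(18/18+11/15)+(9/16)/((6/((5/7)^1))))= -10142167/31277040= -0.32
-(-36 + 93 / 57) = 653 / 19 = 34.37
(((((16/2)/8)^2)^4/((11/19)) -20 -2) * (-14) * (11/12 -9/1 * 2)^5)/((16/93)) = -17519991945596875/7299072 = -2400304031.20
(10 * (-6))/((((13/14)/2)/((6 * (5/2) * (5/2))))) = -63000/13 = -4846.15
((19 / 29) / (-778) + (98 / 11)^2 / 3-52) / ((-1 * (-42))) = -209201761 / 343980252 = -0.61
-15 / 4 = -3.75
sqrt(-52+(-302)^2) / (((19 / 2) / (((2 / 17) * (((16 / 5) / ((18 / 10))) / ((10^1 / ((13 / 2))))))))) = 832 * sqrt(633) / 4845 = 4.32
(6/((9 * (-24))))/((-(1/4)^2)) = 4/9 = 0.44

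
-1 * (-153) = 153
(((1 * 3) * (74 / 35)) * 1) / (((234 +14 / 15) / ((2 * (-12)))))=-3996 / 6167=-0.65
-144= -144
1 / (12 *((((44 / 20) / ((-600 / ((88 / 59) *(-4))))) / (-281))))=-2072375 / 1936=-1070.44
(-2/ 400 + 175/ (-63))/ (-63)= 5009/ 113400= 0.04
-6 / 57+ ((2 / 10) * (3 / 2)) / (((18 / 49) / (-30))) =-935 / 38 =-24.61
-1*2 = -2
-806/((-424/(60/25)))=1209/265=4.56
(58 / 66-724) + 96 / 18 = -23687 / 33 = -717.79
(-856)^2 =732736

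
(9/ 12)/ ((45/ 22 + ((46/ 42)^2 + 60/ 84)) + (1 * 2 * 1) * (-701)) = -14553/ 27127582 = -0.00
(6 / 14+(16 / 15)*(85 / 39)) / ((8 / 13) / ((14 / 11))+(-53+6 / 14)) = -451 / 8532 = -0.05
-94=-94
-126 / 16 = -63 / 8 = -7.88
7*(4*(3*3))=252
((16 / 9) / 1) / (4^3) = 1 / 36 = 0.03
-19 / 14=-1.36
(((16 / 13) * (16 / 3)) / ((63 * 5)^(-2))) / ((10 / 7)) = 5927040 / 13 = 455926.15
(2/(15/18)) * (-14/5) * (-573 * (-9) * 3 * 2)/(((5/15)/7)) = -109163376/25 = -4366535.04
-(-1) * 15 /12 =5 /4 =1.25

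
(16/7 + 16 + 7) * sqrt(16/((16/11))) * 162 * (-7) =-28674 * sqrt(11) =-95100.90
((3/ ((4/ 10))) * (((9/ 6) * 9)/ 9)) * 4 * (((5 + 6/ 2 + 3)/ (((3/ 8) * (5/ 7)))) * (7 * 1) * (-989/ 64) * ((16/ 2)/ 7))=-228459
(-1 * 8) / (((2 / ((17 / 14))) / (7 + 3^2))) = -544 / 7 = -77.71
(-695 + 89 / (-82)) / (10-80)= 57079 / 5740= 9.94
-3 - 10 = -13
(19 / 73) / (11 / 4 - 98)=-76 / 27813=-0.00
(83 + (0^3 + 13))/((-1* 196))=-24/49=-0.49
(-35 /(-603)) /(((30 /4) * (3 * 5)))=14 /27135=0.00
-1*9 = -9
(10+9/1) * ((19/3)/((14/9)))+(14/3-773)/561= 1790419/23562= 75.99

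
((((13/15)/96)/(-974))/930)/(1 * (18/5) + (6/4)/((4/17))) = -13/13011198480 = -0.00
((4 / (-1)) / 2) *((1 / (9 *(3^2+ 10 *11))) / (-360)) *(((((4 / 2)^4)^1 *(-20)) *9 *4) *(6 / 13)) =-128 / 4641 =-0.03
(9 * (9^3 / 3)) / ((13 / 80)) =174960 / 13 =13458.46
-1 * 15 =-15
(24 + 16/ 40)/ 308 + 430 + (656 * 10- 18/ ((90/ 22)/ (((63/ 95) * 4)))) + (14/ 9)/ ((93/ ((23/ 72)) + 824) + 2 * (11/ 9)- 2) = 14734989710482/ 2111511325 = 6978.41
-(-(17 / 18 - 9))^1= -145 / 18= -8.06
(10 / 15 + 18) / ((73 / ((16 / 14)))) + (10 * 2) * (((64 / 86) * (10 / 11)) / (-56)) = 0.05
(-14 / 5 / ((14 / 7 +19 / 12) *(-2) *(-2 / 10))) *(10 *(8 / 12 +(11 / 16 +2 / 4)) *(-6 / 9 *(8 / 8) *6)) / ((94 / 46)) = 143290 / 2021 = 70.90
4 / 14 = 2 / 7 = 0.29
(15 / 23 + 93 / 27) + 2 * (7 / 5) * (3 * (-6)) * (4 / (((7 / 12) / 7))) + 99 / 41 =-2412.69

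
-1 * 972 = -972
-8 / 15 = -0.53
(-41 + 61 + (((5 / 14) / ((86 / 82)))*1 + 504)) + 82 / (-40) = 522.29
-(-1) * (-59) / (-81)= 59 / 81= 0.73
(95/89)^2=9025/7921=1.14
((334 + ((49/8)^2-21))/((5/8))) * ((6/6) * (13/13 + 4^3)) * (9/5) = 2624661/40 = 65616.52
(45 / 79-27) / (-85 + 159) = -1044 / 2923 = -0.36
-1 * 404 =-404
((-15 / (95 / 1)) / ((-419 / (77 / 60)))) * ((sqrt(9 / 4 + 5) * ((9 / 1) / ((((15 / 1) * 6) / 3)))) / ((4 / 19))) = 231 * sqrt(29) / 670400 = 0.00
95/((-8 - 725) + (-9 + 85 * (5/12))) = -1140/8479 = -0.13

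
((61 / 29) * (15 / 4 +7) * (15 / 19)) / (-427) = -645 / 15428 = -0.04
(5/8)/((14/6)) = 15/56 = 0.27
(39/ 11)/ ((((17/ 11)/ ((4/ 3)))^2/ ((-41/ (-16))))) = 5863/ 867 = 6.76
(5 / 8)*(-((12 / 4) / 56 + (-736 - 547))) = 359225 / 448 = 801.84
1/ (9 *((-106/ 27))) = -0.03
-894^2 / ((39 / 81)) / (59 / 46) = -1294199.62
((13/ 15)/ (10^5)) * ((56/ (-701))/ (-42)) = 13/ 788625000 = 0.00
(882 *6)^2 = 28005264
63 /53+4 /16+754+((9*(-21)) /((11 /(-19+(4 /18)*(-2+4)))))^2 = 2626776901 /25652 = 102400.47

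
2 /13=0.15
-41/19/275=-41/5225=-0.01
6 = 6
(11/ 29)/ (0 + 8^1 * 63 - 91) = 11/ 11977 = 0.00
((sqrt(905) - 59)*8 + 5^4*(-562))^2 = 123708423204 - 5627552*sqrt(905) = 123539128330.87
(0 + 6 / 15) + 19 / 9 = 113 / 45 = 2.51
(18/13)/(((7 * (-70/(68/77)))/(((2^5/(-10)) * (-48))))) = -470016/1226225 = -0.38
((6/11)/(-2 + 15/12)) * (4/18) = -16/99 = -0.16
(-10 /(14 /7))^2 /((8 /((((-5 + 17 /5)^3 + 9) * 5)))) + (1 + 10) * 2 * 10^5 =17600613 /8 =2200076.62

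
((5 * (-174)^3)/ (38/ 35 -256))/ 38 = 76825350/ 28253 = 2719.19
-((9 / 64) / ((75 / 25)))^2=-9 / 4096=-0.00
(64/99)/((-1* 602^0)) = -64/99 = -0.65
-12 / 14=-6 / 7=-0.86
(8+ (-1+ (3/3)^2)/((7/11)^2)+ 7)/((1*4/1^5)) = 15/4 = 3.75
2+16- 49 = -31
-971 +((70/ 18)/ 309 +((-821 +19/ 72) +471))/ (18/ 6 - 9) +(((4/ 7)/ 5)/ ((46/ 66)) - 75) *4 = -130245010531/ 107457840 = -1212.06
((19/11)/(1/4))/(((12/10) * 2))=95/33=2.88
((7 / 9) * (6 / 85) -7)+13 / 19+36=144086 / 4845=29.74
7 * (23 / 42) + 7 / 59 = 1399 / 354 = 3.95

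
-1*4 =-4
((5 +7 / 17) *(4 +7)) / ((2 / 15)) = 446.47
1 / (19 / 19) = 1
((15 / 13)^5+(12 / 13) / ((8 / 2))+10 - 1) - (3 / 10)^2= 415327863 / 37129300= 11.19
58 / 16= 29 / 8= 3.62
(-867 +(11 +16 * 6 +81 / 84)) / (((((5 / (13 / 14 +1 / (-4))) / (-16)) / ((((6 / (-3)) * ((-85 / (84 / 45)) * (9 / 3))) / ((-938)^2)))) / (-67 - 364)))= -220.59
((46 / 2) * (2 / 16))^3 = 12167 / 512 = 23.76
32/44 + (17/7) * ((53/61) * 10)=102526/4697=21.83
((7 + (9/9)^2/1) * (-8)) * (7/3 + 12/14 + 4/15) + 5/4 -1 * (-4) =-30241/140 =-216.01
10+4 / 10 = 52 / 5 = 10.40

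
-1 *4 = -4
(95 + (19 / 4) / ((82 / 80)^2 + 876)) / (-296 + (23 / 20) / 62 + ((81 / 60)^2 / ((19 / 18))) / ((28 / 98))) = -10470008634000 / 31952471215511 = -0.33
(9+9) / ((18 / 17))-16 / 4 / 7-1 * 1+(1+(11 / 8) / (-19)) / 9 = 49577 / 3192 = 15.53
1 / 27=0.04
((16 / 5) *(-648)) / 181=-10368 / 905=-11.46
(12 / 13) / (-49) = -12 / 637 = -0.02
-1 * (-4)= 4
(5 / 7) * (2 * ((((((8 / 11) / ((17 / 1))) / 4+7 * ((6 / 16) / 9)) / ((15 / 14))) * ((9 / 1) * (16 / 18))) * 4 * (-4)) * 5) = -434240 / 1683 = -258.02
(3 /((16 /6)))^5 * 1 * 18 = 531441 /16384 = 32.44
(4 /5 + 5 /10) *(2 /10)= 13 /50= 0.26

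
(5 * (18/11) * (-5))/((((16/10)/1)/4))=-102.27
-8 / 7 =-1.14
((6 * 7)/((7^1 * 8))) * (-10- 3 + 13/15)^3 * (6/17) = -3014284/6375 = -472.83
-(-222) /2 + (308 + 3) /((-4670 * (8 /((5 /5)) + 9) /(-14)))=4408322 /39695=111.05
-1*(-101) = 101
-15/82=-0.18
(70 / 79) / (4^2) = 35 / 632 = 0.06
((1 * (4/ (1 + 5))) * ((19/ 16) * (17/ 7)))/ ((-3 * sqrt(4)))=-323/ 1008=-0.32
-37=-37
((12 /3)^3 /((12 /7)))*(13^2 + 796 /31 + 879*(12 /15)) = 15587152 /465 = 33520.76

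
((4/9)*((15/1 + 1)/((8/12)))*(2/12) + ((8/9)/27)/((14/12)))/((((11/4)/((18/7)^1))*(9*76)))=2048/829521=0.00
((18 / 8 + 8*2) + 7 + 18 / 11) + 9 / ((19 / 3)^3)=26.92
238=238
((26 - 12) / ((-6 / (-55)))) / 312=0.41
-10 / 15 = -2 / 3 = -0.67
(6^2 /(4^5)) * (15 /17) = 135 /4352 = 0.03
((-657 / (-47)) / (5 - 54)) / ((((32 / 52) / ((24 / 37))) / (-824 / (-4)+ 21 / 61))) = -322516701 / 5197871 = -62.05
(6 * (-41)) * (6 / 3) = -492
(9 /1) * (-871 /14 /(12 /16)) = -5226 /7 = -746.57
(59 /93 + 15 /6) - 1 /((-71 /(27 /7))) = 294773 /92442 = 3.19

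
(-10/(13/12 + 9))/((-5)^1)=24/121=0.20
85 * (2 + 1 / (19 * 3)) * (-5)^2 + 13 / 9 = 4288.73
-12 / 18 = -2 / 3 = -0.67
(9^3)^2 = 531441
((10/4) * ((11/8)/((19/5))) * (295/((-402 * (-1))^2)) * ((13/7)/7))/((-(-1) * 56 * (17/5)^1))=5273125/2291705031168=0.00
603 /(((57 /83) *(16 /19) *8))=16683 /128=130.34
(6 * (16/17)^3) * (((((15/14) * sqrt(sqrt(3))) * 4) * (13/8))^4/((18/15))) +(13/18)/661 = 4128798306049469/140350152474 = 29417.84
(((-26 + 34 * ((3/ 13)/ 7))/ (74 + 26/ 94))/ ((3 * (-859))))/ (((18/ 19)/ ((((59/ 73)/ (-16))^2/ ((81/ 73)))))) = 879714839/ 2788277679061056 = 0.00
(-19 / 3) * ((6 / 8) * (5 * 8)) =-190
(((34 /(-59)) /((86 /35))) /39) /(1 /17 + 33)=-10115 /55605966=-0.00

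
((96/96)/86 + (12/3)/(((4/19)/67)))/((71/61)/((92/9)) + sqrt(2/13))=-2551894400718/2480279345 + 1723995591288 * sqrt(26)/2480279345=2515.36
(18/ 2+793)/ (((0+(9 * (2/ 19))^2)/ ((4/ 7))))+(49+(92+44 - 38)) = 372871/ 567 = 657.62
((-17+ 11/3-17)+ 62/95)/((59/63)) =-177639/5605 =-31.69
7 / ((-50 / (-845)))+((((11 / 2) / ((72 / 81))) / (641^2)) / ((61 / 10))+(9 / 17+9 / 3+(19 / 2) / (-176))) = 91320268523361 / 749907130720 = 121.78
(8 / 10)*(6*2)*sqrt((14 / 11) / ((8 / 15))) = 24*sqrt(1155) / 55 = 14.83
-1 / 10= -0.10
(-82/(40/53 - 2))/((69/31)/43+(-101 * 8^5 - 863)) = -2896609/145622546982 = -0.00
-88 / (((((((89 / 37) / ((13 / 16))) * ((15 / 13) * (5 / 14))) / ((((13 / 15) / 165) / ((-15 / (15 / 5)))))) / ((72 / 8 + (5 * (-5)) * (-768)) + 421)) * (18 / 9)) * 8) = 1116992149 / 12015000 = 92.97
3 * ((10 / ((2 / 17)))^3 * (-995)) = -1833163125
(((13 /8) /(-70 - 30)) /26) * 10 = -1 /160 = -0.01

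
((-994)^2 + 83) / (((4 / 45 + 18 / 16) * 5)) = 71144568 / 437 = 162802.22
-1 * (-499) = 499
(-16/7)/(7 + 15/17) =-136/469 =-0.29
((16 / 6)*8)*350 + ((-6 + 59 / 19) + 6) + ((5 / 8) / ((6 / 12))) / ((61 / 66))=51954199 / 6954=7471.12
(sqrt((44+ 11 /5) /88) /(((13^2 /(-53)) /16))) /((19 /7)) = -1484 * sqrt(210) /16055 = -1.34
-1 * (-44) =44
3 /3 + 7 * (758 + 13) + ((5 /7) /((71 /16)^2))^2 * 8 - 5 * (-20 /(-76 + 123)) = 316032834324814 /58523101343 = 5400.14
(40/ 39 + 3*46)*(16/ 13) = 86752/ 507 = 171.11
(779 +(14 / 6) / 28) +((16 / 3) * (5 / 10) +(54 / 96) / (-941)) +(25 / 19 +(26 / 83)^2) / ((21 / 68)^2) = 692284302952825 / 869076449136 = 796.57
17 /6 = 2.83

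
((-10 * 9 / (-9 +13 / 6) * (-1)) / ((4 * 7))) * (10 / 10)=-135 / 287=-0.47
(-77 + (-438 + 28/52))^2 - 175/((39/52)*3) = 402445796/1521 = 264592.90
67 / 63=1.06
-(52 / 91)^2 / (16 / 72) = -72 / 49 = -1.47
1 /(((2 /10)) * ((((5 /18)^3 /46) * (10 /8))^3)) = 1235679992784617472 /48828125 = 25306726252.23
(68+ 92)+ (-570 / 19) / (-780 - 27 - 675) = 39525 / 247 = 160.02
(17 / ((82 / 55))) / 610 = 187 / 10004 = 0.02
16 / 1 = 16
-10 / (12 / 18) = -15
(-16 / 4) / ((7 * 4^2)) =-1 / 28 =-0.04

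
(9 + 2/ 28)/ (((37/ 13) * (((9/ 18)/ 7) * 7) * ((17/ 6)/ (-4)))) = -39624/ 4403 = -9.00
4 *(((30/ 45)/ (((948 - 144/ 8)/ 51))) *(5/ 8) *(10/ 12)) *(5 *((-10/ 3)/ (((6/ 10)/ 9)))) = -10625/ 558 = -19.04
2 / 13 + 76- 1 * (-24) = 1302 / 13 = 100.15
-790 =-790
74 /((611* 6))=37 /1833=0.02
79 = 79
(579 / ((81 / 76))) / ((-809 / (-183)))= 122.89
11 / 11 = 1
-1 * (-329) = 329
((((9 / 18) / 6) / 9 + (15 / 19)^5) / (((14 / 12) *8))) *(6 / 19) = 84488599 / 7903708008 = 0.01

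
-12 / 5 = -2.40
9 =9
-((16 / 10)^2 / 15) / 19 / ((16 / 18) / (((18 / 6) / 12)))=-6 / 2375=-0.00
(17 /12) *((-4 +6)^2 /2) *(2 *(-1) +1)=-17 /6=-2.83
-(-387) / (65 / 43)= 16641 / 65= 256.02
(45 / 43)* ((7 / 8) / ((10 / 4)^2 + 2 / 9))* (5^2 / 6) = 23625 / 40076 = 0.59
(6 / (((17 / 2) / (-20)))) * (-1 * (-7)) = -98.82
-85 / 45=-17 / 9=-1.89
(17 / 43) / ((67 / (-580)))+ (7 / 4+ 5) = 38347 / 11524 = 3.33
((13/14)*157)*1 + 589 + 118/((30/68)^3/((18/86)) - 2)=577832413/874762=660.56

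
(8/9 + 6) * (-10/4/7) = -155/63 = -2.46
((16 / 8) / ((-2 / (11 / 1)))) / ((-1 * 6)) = 11 / 6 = 1.83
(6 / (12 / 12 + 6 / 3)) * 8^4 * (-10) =-81920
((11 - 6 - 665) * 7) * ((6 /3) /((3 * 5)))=-616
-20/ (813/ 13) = -260/ 813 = -0.32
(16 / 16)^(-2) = 1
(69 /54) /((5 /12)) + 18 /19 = 1144 /285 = 4.01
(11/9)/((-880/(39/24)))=-0.00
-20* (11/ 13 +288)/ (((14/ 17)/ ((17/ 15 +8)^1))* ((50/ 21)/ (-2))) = 3498158/ 65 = 53817.82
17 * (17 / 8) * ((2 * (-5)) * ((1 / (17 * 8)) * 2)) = -85 / 16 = -5.31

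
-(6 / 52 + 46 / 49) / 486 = -1343 / 619164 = -0.00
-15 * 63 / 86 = -10.99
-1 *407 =-407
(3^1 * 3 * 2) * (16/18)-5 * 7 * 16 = -544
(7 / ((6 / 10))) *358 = 12530 / 3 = 4176.67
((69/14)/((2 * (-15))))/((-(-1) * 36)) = -23/5040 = -0.00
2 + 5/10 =5/2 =2.50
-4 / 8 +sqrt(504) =-1 / 2 +6 * sqrt(14) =21.95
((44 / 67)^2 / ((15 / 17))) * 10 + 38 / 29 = 2420642 / 390543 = 6.20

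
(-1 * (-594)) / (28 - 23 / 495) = 294030 / 13837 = 21.25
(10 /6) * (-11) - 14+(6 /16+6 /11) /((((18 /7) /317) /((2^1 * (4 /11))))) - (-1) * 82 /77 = 260485 /5082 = 51.26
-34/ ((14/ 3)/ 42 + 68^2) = -306/ 41617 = -0.01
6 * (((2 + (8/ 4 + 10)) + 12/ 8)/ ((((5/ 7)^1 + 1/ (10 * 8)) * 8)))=6510/ 407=16.00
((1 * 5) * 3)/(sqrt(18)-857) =-12855/734431-45 * sqrt(2)/734431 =-0.02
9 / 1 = 9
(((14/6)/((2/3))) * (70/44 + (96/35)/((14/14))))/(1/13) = 43381/220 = 197.19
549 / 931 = 0.59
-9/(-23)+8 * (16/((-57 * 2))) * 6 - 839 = -369416/437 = -845.35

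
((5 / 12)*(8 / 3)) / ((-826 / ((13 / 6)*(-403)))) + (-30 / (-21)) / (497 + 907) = 2705 / 2301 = 1.18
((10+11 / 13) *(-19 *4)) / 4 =-2679 / 13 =-206.08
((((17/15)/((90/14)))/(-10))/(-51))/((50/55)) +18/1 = 18.00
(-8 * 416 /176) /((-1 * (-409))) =-208 /4499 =-0.05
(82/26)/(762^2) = 41/7548372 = 0.00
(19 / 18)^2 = 361 / 324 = 1.11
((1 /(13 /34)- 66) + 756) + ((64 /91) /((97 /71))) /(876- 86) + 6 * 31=235649214 /268205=878.62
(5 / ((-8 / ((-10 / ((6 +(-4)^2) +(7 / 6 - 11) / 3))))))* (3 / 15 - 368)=-82755 / 674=-122.78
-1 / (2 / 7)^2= -49 / 4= -12.25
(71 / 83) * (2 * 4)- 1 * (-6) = 1066 / 83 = 12.84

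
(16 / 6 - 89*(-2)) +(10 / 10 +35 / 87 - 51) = 131.07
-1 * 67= -67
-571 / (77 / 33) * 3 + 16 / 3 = -15305 / 21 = -728.81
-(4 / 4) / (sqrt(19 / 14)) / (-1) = sqrt(266) / 19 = 0.86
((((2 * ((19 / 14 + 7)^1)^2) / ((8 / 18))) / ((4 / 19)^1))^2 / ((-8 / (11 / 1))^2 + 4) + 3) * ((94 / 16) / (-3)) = -10387242934539013 / 10778607616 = -963690.61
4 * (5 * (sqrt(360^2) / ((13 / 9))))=64800 / 13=4984.62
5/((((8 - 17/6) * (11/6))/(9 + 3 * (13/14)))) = 1350/217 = 6.22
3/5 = 0.60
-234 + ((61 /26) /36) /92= -20150147 /86112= -234.00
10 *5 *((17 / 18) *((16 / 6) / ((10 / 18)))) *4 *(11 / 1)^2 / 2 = 164560 / 3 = 54853.33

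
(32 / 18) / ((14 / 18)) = 16 / 7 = 2.29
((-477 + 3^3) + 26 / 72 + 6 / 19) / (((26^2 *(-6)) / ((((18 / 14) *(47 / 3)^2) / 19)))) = 678907433 / 368982432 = 1.84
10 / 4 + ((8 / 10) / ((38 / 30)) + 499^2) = 9462157 / 38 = 249004.13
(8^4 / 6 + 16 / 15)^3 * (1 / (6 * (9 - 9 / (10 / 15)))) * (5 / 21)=-2818689.29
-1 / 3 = -0.33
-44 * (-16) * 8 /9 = 5632 /9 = 625.78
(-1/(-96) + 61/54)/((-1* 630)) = -197/108864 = -0.00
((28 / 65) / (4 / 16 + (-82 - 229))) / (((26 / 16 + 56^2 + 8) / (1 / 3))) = -128 / 871374075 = -0.00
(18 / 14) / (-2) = -9 / 14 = -0.64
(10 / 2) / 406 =5 / 406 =0.01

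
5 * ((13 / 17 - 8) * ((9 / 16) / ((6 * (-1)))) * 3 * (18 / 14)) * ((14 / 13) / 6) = 16605 / 7072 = 2.35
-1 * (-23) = 23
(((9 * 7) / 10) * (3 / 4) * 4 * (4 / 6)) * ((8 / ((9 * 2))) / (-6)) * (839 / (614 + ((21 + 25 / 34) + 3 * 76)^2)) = -13578376 / 1092102975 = -0.01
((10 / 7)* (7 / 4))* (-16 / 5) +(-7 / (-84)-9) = -16.92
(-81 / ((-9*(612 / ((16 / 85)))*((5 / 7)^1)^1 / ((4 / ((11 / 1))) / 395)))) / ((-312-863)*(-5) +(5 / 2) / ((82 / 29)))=18368 / 30251346118125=0.00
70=70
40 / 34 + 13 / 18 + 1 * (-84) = -82.10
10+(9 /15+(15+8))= 168 /5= 33.60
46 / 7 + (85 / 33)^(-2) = 339973 / 50575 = 6.72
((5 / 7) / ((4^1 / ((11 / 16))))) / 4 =55 / 1792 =0.03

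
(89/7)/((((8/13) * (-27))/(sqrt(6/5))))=-1157 * sqrt(30)/7560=-0.84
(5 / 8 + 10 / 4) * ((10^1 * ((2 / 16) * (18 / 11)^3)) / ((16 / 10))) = 455625 / 42592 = 10.70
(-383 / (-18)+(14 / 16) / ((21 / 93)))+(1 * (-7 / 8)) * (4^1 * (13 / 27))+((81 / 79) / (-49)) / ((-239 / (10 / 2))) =4689769141 / 199836504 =23.47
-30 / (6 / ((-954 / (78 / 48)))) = 2935.38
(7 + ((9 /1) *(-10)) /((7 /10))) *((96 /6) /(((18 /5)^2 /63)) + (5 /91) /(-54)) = -325247945 /34398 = -9455.43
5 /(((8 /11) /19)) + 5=1085 /8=135.62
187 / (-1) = -187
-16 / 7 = -2.29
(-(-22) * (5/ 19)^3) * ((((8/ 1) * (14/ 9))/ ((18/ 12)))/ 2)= 308000/ 185193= 1.66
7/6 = 1.17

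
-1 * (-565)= 565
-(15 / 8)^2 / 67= -225 / 4288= -0.05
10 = 10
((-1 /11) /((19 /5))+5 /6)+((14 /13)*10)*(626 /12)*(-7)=-21365155 /5434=-3931.75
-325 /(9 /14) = -4550 /9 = -505.56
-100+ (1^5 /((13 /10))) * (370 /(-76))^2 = -767475 /9386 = -81.77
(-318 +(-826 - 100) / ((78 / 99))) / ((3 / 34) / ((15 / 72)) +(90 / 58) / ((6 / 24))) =-5317005 / 23608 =-225.22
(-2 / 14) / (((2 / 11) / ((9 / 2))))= -99 / 28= -3.54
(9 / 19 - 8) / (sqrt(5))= -143 * sqrt(5) / 95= -3.37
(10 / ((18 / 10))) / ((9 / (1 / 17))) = 50 / 1377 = 0.04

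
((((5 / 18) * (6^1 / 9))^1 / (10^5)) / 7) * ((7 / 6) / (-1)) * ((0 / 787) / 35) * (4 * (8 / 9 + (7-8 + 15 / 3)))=0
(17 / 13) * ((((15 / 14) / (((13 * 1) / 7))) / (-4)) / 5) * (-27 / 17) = 81 / 1352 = 0.06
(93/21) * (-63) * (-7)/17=1953/17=114.88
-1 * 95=-95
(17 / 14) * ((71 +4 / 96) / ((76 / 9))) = 86955 / 8512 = 10.22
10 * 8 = 80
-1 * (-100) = 100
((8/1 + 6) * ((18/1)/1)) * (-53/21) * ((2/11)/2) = -636/11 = -57.82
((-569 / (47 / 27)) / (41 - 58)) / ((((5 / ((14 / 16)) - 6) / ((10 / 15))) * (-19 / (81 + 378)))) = 967869 / 893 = 1083.84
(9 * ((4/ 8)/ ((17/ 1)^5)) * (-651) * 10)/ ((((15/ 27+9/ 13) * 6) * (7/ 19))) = -3101085/ 414598244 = -0.01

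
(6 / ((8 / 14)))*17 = 178.50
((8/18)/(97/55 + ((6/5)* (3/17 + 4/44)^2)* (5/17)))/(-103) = -11889460/4929017517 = -0.00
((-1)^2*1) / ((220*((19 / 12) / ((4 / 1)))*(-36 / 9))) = -3 / 1045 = -0.00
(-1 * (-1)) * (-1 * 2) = -2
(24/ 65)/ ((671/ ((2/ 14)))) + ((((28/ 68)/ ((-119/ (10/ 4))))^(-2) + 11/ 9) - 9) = 183488672446/ 13738725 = 13355.58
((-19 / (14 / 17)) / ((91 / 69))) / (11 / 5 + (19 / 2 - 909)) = 37145 / 1905267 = 0.02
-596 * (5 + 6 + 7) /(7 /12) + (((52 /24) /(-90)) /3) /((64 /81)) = -164782171 /8960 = -18390.87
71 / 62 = 1.15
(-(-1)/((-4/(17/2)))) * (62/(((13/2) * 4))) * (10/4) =-2635/208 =-12.67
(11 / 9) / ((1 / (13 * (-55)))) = -7865 / 9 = -873.89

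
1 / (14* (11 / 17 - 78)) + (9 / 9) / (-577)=-28219 / 10622570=-0.00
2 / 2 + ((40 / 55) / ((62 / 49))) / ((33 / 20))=15173 / 11253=1.35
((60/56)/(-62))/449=-15/389732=-0.00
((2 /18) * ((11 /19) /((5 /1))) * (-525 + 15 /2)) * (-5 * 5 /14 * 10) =31625 /266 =118.89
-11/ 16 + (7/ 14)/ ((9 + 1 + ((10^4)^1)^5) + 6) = -137500000000000000021/ 200000000000000000032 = -0.69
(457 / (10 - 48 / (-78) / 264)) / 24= 65351 / 34328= 1.90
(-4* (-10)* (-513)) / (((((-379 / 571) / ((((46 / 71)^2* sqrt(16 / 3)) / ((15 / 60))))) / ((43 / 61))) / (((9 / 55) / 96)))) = 144.04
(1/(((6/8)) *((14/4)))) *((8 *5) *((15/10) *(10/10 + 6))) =160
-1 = -1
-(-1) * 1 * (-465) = -465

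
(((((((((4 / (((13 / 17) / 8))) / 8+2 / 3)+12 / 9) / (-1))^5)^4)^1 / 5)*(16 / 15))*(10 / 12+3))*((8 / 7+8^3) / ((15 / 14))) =3834786754770695999966232406425359683426451456 / 64141752740222698105953375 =59786123561384015641.83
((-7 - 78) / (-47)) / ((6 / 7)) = 595 / 282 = 2.11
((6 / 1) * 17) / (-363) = -34 / 121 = -0.28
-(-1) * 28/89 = 28/89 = 0.31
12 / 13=0.92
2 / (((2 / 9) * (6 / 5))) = 15 / 2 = 7.50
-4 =-4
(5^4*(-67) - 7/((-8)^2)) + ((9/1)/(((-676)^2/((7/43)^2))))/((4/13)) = -41875.11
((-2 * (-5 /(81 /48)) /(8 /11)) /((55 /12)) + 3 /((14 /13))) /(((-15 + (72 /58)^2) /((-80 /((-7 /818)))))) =-15822574000 /4991679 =-3169.79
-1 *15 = -15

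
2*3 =6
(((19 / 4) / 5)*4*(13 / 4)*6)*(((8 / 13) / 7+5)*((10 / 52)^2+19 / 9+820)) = 44002145353 / 141960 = 309961.58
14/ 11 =1.27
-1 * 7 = -7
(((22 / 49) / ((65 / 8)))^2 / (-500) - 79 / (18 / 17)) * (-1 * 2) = 1702961911267 / 11412253125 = 149.22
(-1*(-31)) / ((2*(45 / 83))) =2573 / 90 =28.59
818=818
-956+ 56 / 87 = -955.36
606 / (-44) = -303 / 22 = -13.77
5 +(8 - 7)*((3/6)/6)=61/12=5.08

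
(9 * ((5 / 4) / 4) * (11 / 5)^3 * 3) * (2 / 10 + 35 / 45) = 43923 / 500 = 87.85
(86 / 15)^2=7396 / 225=32.87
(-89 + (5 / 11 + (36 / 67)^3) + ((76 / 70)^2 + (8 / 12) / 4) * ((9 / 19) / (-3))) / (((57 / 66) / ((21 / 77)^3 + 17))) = -309121321330672758 / 177029545425425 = -1746.16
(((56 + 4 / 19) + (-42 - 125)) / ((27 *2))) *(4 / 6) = -2105 / 1539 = -1.37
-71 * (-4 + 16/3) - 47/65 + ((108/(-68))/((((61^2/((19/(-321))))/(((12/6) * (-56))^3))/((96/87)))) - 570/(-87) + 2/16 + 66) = -18947798141923/306206894760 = -61.88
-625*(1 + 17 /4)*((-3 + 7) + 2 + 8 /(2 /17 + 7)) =-5656875 /242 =-23375.52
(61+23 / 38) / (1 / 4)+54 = 5708 / 19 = 300.42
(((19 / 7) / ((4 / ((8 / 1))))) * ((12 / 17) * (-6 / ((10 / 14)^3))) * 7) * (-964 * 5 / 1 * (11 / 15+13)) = 62120252544 / 2125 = 29233060.02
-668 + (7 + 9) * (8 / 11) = -7220 / 11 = -656.36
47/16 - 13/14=225/112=2.01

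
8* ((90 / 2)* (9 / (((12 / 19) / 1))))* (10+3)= 66690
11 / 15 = 0.73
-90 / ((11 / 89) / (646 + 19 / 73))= -377887770 / 803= -470594.98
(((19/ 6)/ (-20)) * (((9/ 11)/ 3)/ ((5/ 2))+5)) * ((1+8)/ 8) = -16017/ 17600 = -0.91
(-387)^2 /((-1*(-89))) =149769 /89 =1682.80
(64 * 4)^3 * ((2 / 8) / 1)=4194304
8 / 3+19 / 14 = 169 / 42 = 4.02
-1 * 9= -9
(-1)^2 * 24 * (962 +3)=23160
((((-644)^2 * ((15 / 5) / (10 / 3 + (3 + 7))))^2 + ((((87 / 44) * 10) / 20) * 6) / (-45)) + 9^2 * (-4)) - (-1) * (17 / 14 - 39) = 67050066479107 / 7700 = 8707800841.44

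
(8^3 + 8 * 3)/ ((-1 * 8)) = -67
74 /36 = 37 /18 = 2.06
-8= -8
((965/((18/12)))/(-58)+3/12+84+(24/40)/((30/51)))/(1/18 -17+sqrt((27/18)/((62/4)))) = -3661064877/836012870 -17424423 * sqrt(93)/2090032175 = -4.46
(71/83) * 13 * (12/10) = 5538/415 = 13.34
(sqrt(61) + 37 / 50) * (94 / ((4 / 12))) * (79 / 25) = 7619.30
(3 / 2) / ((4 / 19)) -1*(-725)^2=-4204943 / 8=-525617.88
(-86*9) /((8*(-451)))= 387 /1804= 0.21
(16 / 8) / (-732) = -1 / 366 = -0.00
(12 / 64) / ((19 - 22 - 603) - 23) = -3 / 10064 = -0.00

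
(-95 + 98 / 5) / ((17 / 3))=-1131 / 85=-13.31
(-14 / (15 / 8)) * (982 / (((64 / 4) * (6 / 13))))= -44681 / 45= -992.91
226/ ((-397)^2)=226/ 157609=0.00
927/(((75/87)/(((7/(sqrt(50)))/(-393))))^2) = 4244527/536281250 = 0.01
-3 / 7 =-0.43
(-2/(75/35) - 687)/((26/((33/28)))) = -113509/3640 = -31.18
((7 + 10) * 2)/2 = 17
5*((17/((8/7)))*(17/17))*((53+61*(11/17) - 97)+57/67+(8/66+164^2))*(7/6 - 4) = -300714855805/53064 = -5667022.01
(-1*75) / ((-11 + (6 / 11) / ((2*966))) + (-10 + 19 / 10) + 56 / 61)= 40511625 / 9820928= 4.13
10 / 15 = 2 / 3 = 0.67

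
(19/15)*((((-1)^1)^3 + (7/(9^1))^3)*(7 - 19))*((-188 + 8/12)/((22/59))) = -486361544/120285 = -4043.41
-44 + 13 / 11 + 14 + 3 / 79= -25010 / 869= -28.78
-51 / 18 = -17 / 6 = -2.83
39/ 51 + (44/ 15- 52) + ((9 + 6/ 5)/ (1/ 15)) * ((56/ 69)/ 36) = -87687/ 1955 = -44.85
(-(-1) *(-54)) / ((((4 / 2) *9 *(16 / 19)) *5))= -57 / 80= -0.71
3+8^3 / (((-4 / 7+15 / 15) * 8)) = 457 / 3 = 152.33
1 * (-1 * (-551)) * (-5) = -2755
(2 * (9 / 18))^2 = 1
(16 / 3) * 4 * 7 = 448 / 3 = 149.33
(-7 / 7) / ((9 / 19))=-19 / 9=-2.11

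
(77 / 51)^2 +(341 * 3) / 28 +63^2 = 291881167 / 72828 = 4007.82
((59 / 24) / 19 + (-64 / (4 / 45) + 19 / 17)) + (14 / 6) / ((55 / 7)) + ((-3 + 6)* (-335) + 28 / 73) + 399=-41210801227 / 31124280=-1324.07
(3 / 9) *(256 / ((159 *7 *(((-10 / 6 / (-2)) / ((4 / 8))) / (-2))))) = -512 / 5565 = -0.09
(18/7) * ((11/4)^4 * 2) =131769/448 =294.13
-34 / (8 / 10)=-85 / 2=-42.50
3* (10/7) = 30/7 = 4.29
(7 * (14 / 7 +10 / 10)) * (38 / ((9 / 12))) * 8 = 8512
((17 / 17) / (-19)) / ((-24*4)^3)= 1 / 16809984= 0.00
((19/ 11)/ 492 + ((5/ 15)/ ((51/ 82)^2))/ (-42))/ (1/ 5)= -0.09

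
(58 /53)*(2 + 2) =4.38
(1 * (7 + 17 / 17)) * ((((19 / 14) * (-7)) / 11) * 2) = -152 / 11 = -13.82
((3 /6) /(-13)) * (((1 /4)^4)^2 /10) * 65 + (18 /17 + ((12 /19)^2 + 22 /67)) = 192517093845 /107788107776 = 1.79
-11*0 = 0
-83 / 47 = -1.77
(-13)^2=169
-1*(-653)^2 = -426409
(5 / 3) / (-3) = -0.56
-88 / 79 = -1.11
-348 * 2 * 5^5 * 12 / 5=-5220000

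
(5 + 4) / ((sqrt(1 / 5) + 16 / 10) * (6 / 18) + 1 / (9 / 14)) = 38070 / 8791 - 1215 * sqrt(5) / 8791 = 4.02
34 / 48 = 17 / 24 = 0.71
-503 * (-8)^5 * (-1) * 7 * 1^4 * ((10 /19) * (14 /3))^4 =-4198833756.50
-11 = -11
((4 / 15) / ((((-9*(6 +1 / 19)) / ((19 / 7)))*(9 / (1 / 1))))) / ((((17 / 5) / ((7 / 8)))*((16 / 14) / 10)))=-2527 / 760104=-0.00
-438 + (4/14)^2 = -21458/49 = -437.92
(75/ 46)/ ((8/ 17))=1275/ 368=3.46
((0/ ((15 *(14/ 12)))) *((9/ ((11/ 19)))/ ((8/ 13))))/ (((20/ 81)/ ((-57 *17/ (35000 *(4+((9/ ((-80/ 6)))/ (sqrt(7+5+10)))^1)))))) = 0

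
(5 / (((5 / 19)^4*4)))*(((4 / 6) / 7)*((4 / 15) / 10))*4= 521284 / 196875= 2.65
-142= -142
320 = 320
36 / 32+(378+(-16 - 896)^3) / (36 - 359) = 6068404107 / 2584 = 2348453.60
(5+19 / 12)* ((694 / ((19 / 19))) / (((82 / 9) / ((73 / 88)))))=6003447 / 14432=415.98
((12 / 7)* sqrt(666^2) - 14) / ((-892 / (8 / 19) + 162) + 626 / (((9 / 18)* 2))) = -15788 / 18627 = -0.85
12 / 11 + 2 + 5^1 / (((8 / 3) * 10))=577 / 176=3.28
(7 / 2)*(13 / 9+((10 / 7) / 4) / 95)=3467 / 684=5.07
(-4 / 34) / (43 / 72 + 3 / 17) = -144 / 947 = -0.15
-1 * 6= -6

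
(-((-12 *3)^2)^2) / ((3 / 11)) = -6158592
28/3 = 9.33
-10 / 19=-0.53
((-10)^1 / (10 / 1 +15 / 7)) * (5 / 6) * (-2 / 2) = 35 / 51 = 0.69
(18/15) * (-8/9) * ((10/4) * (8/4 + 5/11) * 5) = -360/11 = -32.73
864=864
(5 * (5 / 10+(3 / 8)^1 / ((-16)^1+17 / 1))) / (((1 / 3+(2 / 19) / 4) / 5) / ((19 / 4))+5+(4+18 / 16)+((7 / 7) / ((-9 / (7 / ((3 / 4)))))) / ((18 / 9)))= 243675 / 535897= 0.45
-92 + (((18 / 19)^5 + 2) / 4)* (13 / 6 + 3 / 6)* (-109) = -292.79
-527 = -527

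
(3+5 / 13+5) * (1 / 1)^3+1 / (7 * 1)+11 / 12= 10313 / 1092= 9.44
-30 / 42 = -5 / 7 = -0.71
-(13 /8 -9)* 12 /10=177 /20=8.85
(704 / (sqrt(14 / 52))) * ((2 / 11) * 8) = 1024 * sqrt(182) / 7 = 1973.50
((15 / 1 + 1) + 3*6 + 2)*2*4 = 288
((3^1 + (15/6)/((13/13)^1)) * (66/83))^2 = 131769/6889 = 19.13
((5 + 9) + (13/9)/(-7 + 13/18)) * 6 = 9336/113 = 82.62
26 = 26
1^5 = 1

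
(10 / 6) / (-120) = -1 / 72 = -0.01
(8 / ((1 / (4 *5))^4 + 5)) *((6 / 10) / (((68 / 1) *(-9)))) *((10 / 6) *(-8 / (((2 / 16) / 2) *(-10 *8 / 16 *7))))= -8192000 / 856801071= -0.01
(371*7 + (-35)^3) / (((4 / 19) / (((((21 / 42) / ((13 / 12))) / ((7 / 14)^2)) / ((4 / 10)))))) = -11479230 / 13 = -883017.69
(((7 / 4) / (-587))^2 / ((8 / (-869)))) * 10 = -212905 / 22052416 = -0.01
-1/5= -0.20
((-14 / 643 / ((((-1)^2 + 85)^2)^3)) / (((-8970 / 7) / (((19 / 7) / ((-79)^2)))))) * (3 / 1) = 133 / 2427152451691536612160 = 0.00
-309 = -309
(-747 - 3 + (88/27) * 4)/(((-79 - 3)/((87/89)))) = 288521/32841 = 8.79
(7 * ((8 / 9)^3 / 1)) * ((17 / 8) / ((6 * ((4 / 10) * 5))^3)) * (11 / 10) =1309 / 196830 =0.01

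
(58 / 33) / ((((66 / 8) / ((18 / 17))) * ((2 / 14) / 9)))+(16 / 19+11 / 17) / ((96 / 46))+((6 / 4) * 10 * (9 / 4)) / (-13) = 300662231 / 24387792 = 12.33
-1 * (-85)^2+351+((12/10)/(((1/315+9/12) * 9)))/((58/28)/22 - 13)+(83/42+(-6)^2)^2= -5431.82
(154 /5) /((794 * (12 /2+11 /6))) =462 /93295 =0.00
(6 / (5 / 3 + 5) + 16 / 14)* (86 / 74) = 6149 / 2590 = 2.37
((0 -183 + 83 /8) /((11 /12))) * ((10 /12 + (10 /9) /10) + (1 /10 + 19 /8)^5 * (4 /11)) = -11045828627461 /1689600000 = -6537.54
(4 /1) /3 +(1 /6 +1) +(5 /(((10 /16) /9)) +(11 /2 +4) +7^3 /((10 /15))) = 1197 /2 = 598.50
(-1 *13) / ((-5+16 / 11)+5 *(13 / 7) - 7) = 1001 / 97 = 10.32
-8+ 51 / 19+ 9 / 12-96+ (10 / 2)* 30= 49.43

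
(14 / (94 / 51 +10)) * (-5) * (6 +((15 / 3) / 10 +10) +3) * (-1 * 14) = 487305 / 302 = 1613.59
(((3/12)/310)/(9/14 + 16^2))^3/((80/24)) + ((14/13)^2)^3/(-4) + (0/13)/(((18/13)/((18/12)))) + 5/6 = 709697030044510446431039383/1600766874608504961979920000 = 0.44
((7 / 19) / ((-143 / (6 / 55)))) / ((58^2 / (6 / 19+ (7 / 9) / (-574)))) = -30863 / 1174808357580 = -0.00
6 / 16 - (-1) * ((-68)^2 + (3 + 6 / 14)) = 259157 / 56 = 4627.80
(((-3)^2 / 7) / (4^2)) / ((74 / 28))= 0.03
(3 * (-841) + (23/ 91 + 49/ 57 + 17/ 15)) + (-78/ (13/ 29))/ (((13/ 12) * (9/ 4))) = -67227122/ 25935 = -2592.14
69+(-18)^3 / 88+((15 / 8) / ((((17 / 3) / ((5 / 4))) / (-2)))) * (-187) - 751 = -104471 / 176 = -593.59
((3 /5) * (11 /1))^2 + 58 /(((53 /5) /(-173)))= -1196533 /1325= -903.04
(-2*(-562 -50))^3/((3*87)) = 203751936/29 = 7025928.83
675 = 675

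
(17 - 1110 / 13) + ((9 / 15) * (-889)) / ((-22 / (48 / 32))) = -32.02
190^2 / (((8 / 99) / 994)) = 444057075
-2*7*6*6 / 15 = -168 / 5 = -33.60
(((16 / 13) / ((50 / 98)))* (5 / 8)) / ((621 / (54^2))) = 10584 / 1495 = 7.08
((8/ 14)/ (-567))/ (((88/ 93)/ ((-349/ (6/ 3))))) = 10819/ 58212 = 0.19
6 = 6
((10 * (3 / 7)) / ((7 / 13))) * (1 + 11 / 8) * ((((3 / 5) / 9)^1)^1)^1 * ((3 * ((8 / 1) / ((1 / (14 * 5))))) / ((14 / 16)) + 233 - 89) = 2601.06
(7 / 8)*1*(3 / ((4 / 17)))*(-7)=-78.09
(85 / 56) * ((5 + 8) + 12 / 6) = 1275 / 56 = 22.77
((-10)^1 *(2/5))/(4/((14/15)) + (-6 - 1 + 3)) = -14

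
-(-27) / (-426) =-9 / 142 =-0.06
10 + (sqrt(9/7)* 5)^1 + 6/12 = 15* sqrt(7)/7 + 21/2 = 16.17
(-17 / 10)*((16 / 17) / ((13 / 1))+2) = -229 / 65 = -3.52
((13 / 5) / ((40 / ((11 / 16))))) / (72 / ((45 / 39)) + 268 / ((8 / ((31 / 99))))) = 14157 / 23091520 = 0.00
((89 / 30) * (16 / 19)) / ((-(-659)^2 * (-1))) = 712 / 123770085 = 0.00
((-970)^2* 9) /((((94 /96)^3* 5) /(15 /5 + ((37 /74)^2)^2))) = 573608770560 /103823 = 5524871.85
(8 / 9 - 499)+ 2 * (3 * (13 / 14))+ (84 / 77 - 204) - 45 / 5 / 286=-12531163 / 18018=-695.48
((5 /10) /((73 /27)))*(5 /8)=135 /1168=0.12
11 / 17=0.65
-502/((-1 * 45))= 502/45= 11.16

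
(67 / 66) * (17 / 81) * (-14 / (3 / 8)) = -63784 / 8019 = -7.95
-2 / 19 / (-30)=1 / 285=0.00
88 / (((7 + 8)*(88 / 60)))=4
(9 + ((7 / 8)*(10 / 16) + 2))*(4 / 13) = 739 / 208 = 3.55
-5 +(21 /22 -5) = -199 /22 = -9.05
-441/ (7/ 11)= -693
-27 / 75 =-9 / 25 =-0.36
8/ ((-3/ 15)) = -40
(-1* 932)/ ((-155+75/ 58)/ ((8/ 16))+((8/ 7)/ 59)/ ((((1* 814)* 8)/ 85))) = 9086327096/ 2997060065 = 3.03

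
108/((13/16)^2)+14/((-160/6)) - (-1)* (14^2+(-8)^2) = 2859971/6760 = 423.07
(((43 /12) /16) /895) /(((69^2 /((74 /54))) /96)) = 0.00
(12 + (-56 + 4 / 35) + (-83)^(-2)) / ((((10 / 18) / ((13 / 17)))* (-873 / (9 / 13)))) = 0.05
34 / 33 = 1.03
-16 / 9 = -1.78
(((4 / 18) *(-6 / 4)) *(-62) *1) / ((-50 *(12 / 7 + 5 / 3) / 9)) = -1953 / 1775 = -1.10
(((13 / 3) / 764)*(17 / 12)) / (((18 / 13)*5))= 0.00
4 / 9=0.44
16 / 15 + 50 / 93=746 / 465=1.60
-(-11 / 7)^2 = -121 / 49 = -2.47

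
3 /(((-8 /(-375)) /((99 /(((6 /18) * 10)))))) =66825 /16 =4176.56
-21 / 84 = -1 / 4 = -0.25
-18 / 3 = -6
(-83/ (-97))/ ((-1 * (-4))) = 83/ 388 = 0.21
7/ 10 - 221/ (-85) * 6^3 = 5623/ 10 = 562.30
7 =7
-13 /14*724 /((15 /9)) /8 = -7059 /140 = -50.42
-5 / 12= -0.42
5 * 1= 5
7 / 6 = 1.17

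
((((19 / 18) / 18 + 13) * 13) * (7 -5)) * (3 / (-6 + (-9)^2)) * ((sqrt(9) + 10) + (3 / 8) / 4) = 23046257 / 129600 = 177.83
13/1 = 13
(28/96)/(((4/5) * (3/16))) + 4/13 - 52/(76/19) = -2515/234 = -10.75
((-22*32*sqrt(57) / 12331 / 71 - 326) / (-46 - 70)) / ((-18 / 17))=-2771 / 1044 - 136*sqrt(57) / 20773251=-2.65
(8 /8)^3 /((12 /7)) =7 /12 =0.58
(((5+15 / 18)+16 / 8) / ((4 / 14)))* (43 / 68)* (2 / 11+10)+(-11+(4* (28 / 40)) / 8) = 1861087 / 11220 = 165.87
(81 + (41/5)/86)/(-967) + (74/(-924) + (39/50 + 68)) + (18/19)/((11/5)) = 69.05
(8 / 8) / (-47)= -1 / 47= -0.02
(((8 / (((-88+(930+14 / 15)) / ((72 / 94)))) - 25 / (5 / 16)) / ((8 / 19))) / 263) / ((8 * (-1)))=28225165 / 312584968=0.09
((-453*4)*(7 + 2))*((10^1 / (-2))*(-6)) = -489240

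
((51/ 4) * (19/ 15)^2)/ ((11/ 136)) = 208658/ 825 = 252.92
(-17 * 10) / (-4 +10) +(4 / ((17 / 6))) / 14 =-10079 / 357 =-28.23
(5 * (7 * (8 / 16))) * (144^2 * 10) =3628800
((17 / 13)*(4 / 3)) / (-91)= -68 / 3549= -0.02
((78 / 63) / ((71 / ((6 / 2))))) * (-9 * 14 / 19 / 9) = -52 / 1349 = -0.04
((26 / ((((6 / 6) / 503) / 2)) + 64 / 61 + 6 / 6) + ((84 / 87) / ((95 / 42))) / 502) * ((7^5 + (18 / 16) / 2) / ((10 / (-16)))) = -296725754831656733 / 421818050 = -703444897.23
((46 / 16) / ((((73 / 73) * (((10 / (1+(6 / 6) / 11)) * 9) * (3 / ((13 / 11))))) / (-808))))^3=-220326975764792 / 161433496125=-1364.82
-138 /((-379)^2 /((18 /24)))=-207 /287282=-0.00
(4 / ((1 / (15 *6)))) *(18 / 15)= 432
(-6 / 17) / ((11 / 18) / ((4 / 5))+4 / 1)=-432 / 5831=-0.07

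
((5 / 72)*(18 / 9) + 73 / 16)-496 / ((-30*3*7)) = 9221 / 1680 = 5.49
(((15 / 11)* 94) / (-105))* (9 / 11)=-846 / 847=-1.00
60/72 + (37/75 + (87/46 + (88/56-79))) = -896093/12075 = -74.21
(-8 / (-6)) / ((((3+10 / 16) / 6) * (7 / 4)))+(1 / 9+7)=15296 / 1827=8.37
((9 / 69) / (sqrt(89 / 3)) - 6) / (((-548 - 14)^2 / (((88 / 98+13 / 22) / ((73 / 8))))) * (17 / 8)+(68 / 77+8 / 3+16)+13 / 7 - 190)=-5932080 / 4066737228703+2966040 * sqrt(267) / 8324611107155041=-0.00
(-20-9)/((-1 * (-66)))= -29/66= -0.44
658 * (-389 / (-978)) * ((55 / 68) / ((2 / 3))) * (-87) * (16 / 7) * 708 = -44705003.06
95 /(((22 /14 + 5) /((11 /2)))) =7315 /92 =79.51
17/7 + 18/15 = 127/35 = 3.63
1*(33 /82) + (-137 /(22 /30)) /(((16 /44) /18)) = -9247.10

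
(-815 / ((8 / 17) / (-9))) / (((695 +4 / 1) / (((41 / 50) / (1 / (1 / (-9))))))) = -113611 / 55920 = -2.03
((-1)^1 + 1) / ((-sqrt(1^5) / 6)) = 0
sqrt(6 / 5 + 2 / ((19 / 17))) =2 * sqrt(6745) / 95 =1.73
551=551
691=691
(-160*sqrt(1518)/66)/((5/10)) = -160*sqrt(1518)/33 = -188.90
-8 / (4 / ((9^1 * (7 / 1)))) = -126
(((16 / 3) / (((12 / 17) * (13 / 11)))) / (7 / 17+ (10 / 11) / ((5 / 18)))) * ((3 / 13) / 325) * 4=559504 / 113529975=0.00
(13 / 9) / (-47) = -0.03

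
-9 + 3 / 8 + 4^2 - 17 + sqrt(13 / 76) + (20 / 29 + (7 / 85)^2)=-8.51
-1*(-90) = 90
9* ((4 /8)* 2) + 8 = 17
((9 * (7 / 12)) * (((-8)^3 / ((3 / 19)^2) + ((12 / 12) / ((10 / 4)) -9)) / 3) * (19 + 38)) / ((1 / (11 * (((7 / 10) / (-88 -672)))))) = 20763.78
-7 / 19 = -0.37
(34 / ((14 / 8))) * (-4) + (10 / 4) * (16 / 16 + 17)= -229 / 7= -32.71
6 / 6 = 1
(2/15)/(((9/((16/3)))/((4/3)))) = 128/1215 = 0.11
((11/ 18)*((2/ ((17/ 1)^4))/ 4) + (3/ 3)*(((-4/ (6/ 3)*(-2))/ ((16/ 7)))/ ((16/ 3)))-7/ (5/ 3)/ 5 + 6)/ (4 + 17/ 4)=0.67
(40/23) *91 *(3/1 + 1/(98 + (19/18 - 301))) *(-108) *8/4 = -1711958976/16721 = -102383.77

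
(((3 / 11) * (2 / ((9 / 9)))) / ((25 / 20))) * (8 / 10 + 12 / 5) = 384 / 275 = 1.40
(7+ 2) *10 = 90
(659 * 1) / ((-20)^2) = 659 / 400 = 1.65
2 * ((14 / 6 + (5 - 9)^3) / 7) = -370 / 21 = -17.62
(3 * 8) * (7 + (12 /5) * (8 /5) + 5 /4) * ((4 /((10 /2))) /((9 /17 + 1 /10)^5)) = 32958856569600 /14025517307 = 2349.92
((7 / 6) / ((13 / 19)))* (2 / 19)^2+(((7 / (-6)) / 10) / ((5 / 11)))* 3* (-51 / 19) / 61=238553 / 4520100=0.05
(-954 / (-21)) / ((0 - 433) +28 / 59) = -18762 / 178633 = -0.11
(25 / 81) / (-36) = -25 / 2916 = -0.01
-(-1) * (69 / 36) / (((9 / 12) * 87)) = 23 / 783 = 0.03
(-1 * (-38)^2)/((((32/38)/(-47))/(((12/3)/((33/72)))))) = 7736952/11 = 703359.27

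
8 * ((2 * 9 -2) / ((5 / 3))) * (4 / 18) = 256 / 15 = 17.07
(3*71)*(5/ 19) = 1065/ 19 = 56.05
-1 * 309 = -309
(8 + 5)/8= 13/8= 1.62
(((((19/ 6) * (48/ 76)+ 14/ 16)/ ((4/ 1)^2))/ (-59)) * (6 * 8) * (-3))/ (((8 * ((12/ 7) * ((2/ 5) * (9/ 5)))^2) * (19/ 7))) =4930625/ 371920896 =0.01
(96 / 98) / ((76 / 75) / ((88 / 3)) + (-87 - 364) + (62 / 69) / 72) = -32788800 / 15094252873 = -0.00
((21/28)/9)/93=1/1116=0.00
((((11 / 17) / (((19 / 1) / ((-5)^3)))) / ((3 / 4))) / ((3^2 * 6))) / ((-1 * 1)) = 2750 / 26163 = 0.11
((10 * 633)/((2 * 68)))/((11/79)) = 250035/748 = 334.27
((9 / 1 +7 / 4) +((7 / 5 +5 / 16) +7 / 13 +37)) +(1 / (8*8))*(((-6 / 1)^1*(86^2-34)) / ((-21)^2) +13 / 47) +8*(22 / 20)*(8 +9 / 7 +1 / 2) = 1289096869 / 9580480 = 134.55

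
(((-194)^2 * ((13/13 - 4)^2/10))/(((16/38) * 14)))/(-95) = -84681/1400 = -60.49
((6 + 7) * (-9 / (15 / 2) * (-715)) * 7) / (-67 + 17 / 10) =-780780 / 653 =-1195.68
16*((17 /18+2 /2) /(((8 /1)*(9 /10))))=350 /81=4.32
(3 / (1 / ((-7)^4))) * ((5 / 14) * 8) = 20580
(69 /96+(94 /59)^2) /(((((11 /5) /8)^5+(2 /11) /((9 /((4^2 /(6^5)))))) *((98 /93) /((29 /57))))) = 404990357112000000 /415744188601567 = 974.13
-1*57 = -57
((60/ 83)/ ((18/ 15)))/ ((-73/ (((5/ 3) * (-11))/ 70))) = 0.00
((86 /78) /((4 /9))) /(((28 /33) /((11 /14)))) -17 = -299701 /20384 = -14.70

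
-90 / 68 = -45 / 34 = -1.32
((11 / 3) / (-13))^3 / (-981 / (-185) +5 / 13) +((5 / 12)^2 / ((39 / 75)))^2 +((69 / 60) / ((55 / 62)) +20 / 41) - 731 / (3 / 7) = -35415202228682767 / 20786314348800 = -1703.77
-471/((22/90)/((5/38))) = -105975/418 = -253.53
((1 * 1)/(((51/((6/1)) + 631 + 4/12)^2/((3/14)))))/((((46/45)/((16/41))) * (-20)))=-972/97285016521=-0.00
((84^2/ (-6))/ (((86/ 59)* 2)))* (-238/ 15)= 1376116/ 215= 6400.54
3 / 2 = 1.50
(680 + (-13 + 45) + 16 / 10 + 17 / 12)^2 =1840495801 / 3600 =511248.83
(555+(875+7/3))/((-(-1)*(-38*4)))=-4297/456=-9.42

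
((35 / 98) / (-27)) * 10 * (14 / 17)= -0.11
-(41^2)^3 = -4750104241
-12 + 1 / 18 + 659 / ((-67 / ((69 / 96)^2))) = -10512859 / 617472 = -17.03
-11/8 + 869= 6941/8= 867.62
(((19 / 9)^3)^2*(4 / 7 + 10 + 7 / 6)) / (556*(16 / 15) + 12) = 115968096665 / 67527019224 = 1.72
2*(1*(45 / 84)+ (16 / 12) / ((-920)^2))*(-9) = -7141521 / 740600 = -9.64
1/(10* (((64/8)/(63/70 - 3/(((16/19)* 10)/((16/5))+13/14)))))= 543/757600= 0.00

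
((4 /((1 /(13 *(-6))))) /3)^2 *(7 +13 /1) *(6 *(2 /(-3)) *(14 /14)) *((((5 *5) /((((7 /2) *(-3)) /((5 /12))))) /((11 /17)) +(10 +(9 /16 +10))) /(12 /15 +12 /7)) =-7131698600 /1089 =-6548850.87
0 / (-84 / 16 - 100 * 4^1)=0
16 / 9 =1.78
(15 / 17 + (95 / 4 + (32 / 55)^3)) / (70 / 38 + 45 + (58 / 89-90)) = -475012636159 / 813191753000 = -0.58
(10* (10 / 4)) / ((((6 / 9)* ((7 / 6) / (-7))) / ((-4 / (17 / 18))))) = 16200 / 17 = 952.94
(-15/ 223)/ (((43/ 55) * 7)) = -825/ 67123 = -0.01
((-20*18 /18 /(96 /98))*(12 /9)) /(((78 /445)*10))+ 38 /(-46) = -528191 /32292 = -16.36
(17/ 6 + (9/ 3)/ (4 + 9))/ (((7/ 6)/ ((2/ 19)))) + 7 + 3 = 10.28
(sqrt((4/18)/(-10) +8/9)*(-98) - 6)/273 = -14*sqrt(195)/585 - 2/91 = -0.36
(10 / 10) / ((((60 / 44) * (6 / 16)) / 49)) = 4312 / 45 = 95.82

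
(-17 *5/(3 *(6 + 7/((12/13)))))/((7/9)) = -3060/1141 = -2.68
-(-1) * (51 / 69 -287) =-6584 / 23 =-286.26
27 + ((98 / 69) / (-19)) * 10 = 34417 / 1311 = 26.25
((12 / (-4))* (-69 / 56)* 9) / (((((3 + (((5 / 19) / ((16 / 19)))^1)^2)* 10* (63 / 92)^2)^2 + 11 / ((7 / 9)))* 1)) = 30370476589056 / 205532332713479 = 0.15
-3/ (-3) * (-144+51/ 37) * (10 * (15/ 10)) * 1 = -79155/ 37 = -2139.32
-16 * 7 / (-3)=112 / 3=37.33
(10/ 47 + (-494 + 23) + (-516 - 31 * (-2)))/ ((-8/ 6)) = 130395/ 188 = 693.59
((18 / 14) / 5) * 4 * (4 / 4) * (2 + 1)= 108 / 35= 3.09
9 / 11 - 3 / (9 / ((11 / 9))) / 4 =851 / 1188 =0.72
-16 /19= -0.84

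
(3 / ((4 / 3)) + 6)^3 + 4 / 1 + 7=36641 / 64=572.52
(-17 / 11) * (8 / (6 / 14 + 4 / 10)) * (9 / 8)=-5355 / 319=-16.79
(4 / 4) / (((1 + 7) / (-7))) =-7 / 8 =-0.88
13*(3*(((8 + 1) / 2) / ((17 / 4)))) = 702 / 17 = 41.29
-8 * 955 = -7640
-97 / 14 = -6.93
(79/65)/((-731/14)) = -1106/47515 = -0.02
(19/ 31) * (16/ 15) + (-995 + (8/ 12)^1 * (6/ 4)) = -461906/ 465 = -993.35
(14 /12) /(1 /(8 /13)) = 28 /39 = 0.72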